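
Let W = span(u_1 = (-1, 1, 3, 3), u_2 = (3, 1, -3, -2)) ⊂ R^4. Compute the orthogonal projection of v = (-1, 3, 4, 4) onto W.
proj_W(v) = (-4/9, 20/9, 4, 40/9)

Set up U = [u_1 | ... | u_2] ∈ R^(4×2). The projector onto W = col(U) is P = U (U^T U)^(-1) U^T.
Compute U^T U =
  [20, -17]
  [-17, 23],
and U^T v = (28, -20).
Solve U^T U · c = U^T v for the coefficients: c = (16/9, 4/9). The projection is proj_W(v) = U c.
Check: (v - proj_W(v)) · u_1 = 0  (should be 0).
Check: (v - proj_W(v)) · u_2 = 0  (should be 0).
Result: proj_W(v) = (-4/9, 20/9, 4, 40/9).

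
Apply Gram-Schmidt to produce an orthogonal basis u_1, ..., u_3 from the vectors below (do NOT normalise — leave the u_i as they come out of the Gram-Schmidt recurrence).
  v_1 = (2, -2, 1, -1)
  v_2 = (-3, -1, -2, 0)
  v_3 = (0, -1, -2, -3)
Orthogonal basis:
  u_1 = (2, -2, 1, -1)
  u_2 = (-9/5, -11/5, -7/5, -3/5)
  u_3 = (15/26, 27/26, -18/13, -30/13)

Apply the Gram-Schmidt recurrence
  u_1 = v_1
  u_i = v_i − Σ_{j<i} ((v_i · u_j) / (u_j · u_j)) · u_j.

Step by step this gives:
  u_1 = (2, -2, 1, -1)
  u_2 = (-9/5, -11/5, -7/5, -3/5)
  u_3 = (15/26, 27/26, -18/13, -30/13)

Orthogonality check:
  u_2 · u_1 = 0 (should be 0)
  u_3 · u_1 = 0 (should be 0)
  u_3 · u_2 = 0 (should be 0)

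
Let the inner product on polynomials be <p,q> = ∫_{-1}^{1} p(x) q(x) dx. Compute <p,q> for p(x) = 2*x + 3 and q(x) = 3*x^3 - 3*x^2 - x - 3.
<p,q> = -344/15

Expand the product: p(x)·q(x) = 6*x^4 + 3*x^3 - 11*x^2 - 9*x - 9.
∫_{-1}^{1} of each monomial x^k gives [2/(k+1) if k even, 0 if k odd]. Integrating term-by-term (or equivalently evaluating the antiderivative F(x) = 6*x^5/5 + 3*x^4/4 - 11*x^3/3 - 9*x^2/2 - 9*x at the endpoints):
  F(1) − F(−1) = -913/60 − (463/60) = -344/15.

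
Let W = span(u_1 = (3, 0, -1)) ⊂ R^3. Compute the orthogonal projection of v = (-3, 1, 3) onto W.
proj_W(v) = (-18/5, 0, 6/5)

Set up U = [u_1 | ... | u_1] ∈ R^(3×1). The projector onto W = col(U) is P = U (U^T U)^(-1) U^T.
Compute U^T U =
  [10],
and U^T v = (-12).
Solve U^T U · c = U^T v for the coefficients: c = (-6/5). The projection is proj_W(v) = U c.
Check: (v - proj_W(v)) · u_1 = 0  (should be 0).
Result: proj_W(v) = (-18/5, 0, 6/5).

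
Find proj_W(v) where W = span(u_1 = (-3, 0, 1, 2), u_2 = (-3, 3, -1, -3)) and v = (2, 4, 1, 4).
proj_W(v) = (9/194, -78/97, 101/194, 127/97)

Set up U = [u_1 | ... | u_2] ∈ R^(4×2). The projector onto W = col(U) is P = U (U^T U)^(-1) U^T.
Compute U^T U =
  [14, 2]
  [2, 28],
and U^T v = (3, -7).
Solve U^T U · c = U^T v for the coefficients: c = (49/194, -26/97). The projection is proj_W(v) = U c.
Check: (v - proj_W(v)) · u_1 = 0  (should be 0).
Check: (v - proj_W(v)) · u_2 = 0  (should be 0).
Result: proj_W(v) = (9/194, -78/97, 101/194, 127/97).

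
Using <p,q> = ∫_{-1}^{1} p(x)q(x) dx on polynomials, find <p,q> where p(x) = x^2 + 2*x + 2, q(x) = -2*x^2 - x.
<p,q> = -24/5

Expand the product: p(x)·q(x) = -2*x^4 - 5*x^3 - 6*x^2 - 2*x.
∫_{-1}^{1} of each monomial x^k gives [2/(k+1) if k even, 0 if k odd]. Integrating term-by-term (or equivalently evaluating the antiderivative F(x) = -2*x^5/5 - 5*x^4/4 - 2*x^3 - x^2 at the endpoints):
  F(1) − F(−1) = -93/20 − (3/20) = -24/5.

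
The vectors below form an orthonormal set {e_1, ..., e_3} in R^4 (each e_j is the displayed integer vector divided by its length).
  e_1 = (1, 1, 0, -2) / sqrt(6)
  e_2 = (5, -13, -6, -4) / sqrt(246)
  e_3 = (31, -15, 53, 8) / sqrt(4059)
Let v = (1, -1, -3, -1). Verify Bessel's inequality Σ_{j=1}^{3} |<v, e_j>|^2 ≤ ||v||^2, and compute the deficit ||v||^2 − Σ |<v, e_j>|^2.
Σ |<v, e_j>|^2 = 97/9; ||v||^2 = 12; deficit = 11/9

Write each e_j = u_j / sqrt(<u_j, u_j>) where u_j is the displayed integer vector. Then <v, e_j> = <v, u_j> / sqrt(<u_j, u_j>), so |<v, e_j>|^2 = <v, u_j>^2 / <u_j, u_j>.
Coefficients: <v, e_1> = 2/sqrt(6), <v, e_2> = 40/sqrt(246), <v, e_3> = -121/sqrt(4059).
Square and sum: Σ |<v, e_j>|^2 = 97/9.
Compute ||v||^2 = v·v = 12.
Deficit = 12 − 97/9 = 11/9 ≥ 0, confirming Bessel's inequality. (The deficit equals ||v − Σ <v,e_j> e_j||^2, the squared distance from v to span{e_j}.)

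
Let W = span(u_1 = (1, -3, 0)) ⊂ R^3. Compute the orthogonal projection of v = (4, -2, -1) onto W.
proj_W(v) = (1, -3, 0)

Set up U = [u_1 | ... | u_1] ∈ R^(3×1). The projector onto W = col(U) is P = U (U^T U)^(-1) U^T.
Compute U^T U =
  [10],
and U^T v = (10).
Solve U^T U · c = U^T v for the coefficients: c = (1). The projection is proj_W(v) = U c.
Check: (v - proj_W(v)) · u_1 = 0  (should be 0).
Result: proj_W(v) = (1, -3, 0).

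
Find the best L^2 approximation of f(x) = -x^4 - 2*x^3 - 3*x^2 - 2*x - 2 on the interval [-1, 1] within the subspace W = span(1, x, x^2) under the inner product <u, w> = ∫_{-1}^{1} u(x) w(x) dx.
g(x) = -27*x^2/7 - 16*x/5 - 67/35

The best approximation g ∈ W is the orthogonal projection of f onto W. Writing g = a_0 + a_1 x + a_2 x^2, the coefficients solve the normal equations G · a = b where
  G_{ij} = <φ_i, φ_j> and b_i = <f, φ_i>, with φ_0 = 1, φ_1 = x, φ_2 = x^2.
G =
  [2, 0, 2/3]
  [0, 2/3, 0]
  [2/3, 0, 2/5],
b = (-32/5, -32/15, -296/105).
Solving gives a_0 = -67/35, a_1 = -16/5, a_2 = -27/7, so
  g(x) = -27*x^2/7 - 16*x/5 - 67/35.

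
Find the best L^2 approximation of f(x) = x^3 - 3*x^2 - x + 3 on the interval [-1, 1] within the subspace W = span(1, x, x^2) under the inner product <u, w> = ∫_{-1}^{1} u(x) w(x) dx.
g(x) = -3*x^2 - 2*x/5 + 3

The best approximation g ∈ W is the orthogonal projection of f onto W. Writing g = a_0 + a_1 x + a_2 x^2, the coefficients solve the normal equations G · a = b where
  G_{ij} = <φ_i, φ_j> and b_i = <f, φ_i>, with φ_0 = 1, φ_1 = x, φ_2 = x^2.
G =
  [2, 0, 2/3]
  [0, 2/3, 0]
  [2/3, 0, 2/5],
b = (4, -4/15, 4/5).
Solving gives a_0 = 3, a_1 = -2/5, a_2 = -3, so
  g(x) = -3*x^2 - 2*x/5 + 3.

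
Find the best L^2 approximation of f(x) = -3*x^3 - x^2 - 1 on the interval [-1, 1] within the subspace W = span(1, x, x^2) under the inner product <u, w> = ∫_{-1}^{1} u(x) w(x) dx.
g(x) = -x^2 - 9*x/5 - 1

The best approximation g ∈ W is the orthogonal projection of f onto W. Writing g = a_0 + a_1 x + a_2 x^2, the coefficients solve the normal equations G · a = b where
  G_{ij} = <φ_i, φ_j> and b_i = <f, φ_i>, with φ_0 = 1, φ_1 = x, φ_2 = x^2.
G =
  [2, 0, 2/3]
  [0, 2/3, 0]
  [2/3, 0, 2/5],
b = (-8/3, -6/5, -16/15).
Solving gives a_0 = -1, a_1 = -9/5, a_2 = -1, so
  g(x) = -x^2 - 9*x/5 - 1.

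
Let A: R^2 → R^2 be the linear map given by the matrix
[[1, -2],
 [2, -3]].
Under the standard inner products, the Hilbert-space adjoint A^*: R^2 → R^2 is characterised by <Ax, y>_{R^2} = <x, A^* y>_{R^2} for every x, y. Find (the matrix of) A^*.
A^* = A^T =
[[1, 2],
 [-2, -3]]

For real matrices with standard dot products, the defining identity <Ax, y> = <x, A^* y> gives (Ax)^T y = x^T (A^*) y, i.e. x^T A^T y = x^T (A^*) y. Since this holds for all x, y, we must have A^* = A^T. Therefore
A^* =
[[1, 2],
 [-2, -3]].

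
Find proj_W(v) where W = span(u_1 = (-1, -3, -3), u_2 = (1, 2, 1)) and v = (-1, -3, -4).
proj_W(v) = (-11/14, -22/7, -55/14)

Set up U = [u_1 | ... | u_2] ∈ R^(3×2). The projector onto W = col(U) is P = U (U^T U)^(-1) U^T.
Compute U^T U =
  [19, -10]
  [-10, 6],
and U^T v = (22, -11).
Solve U^T U · c = U^T v for the coefficients: c = (11/7, 11/14). The projection is proj_W(v) = U c.
Check: (v - proj_W(v)) · u_1 = 0  (should be 0).
Check: (v - proj_W(v)) · u_2 = 0  (should be 0).
Result: proj_W(v) = (-11/14, -22/7, -55/14).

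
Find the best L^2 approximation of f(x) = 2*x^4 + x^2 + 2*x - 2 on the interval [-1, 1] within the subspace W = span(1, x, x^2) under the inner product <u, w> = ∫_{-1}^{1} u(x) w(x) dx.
g(x) = 19*x^2/7 + 2*x - 76/35

The best approximation g ∈ W is the orthogonal projection of f onto W. Writing g = a_0 + a_1 x + a_2 x^2, the coefficients solve the normal equations G · a = b where
  G_{ij} = <φ_i, φ_j> and b_i = <f, φ_i>, with φ_0 = 1, φ_1 = x, φ_2 = x^2.
G =
  [2, 0, 2/3]
  [0, 2/3, 0]
  [2/3, 0, 2/5],
b = (-38/15, 4/3, -38/105).
Solving gives a_0 = -76/35, a_1 = 2, a_2 = 19/7, so
  g(x) = 19*x^2/7 + 2*x - 76/35.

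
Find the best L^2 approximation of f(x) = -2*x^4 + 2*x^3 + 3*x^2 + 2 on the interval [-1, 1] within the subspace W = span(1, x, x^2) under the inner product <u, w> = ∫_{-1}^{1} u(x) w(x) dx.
g(x) = 9*x^2/7 + 6*x/5 + 76/35

The best approximation g ∈ W is the orthogonal projection of f onto W. Writing g = a_0 + a_1 x + a_2 x^2, the coefficients solve the normal equations G · a = b where
  G_{ij} = <φ_i, φ_j> and b_i = <f, φ_i>, with φ_0 = 1, φ_1 = x, φ_2 = x^2.
G =
  [2, 0, 2/3]
  [0, 2/3, 0]
  [2/3, 0, 2/5],
b = (26/5, 4/5, 206/105).
Solving gives a_0 = 76/35, a_1 = 6/5, a_2 = 9/7, so
  g(x) = 9*x^2/7 + 6*x/5 + 76/35.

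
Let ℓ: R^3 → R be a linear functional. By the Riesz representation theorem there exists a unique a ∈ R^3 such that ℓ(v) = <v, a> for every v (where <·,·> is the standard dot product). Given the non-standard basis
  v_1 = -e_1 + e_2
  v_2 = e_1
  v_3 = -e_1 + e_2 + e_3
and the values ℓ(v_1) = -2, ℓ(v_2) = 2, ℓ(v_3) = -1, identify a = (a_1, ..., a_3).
a = (2, 0, 1)

Write a = (a_1, ..., a_3) in the standard basis. For each basis vector v_i, ℓ(v_i) = <v_i, a> is a linear equation in the a_j's. Collect the n equations into a matrix system V a = ℓ, where row i of V is v_i (expressed in the standard basis). Since V is invertible (lower-triangular with 1s on the diagonal, up to permutation), solve by back-substitution:
  V =
[[-1, 1, 0],
 [1, 0, 0],
 [-1, 1, 1]]
  V a = (-2, 2, -1)
Solving gives a = (2, 0, 1).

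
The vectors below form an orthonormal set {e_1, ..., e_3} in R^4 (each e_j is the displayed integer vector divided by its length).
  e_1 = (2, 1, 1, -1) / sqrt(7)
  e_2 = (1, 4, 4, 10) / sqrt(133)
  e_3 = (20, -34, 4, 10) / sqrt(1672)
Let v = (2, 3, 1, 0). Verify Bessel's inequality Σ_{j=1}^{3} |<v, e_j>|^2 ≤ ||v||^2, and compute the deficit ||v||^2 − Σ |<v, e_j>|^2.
Σ |<v, e_j>|^2 = 299/22; ||v||^2 = 14; deficit = 9/22

Write each e_j = u_j / sqrt(<u_j, u_j>) where u_j is the displayed integer vector. Then <v, e_j> = <v, u_j> / sqrt(<u_j, u_j>), so |<v, e_j>|^2 = <v, u_j>^2 / <u_j, u_j>.
Coefficients: <v, e_1> = 8/sqrt(7), <v, e_2> = 18/sqrt(133), <v, e_3> = -58/sqrt(1672).
Square and sum: Σ |<v, e_j>|^2 = 299/22.
Compute ||v||^2 = v·v = 14.
Deficit = 14 − 299/22 = 9/22 ≥ 0, confirming Bessel's inequality. (The deficit equals ||v − Σ <v,e_j> e_j||^2, the squared distance from v to span{e_j}.)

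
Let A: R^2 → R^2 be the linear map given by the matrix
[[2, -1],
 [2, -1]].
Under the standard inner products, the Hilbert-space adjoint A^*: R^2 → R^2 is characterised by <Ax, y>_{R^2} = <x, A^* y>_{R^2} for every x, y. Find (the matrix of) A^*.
A^* = A^T =
[[2, 2],
 [-1, -1]]

For real matrices with standard dot products, the defining identity <Ax, y> = <x, A^* y> gives (Ax)^T y = x^T (A^*) y, i.e. x^T A^T y = x^T (A^*) y. Since this holds for all x, y, we must have A^* = A^T. Therefore
A^* =
[[2, 2],
 [-1, -1]].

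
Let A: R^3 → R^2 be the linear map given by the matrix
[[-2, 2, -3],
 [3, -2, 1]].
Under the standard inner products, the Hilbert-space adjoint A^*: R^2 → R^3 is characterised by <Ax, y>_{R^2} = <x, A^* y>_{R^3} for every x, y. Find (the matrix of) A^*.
A^* = A^T =
[[-2, 3],
 [2, -2],
 [-3, 1]]

For real matrices with standard dot products, the defining identity <Ax, y> = <x, A^* y> gives (Ax)^T y = x^T (A^*) y, i.e. x^T A^T y = x^T (A^*) y. Since this holds for all x, y, we must have A^* = A^T. Therefore
A^* =
[[-2, 3],
 [2, -2],
 [-3, 1]].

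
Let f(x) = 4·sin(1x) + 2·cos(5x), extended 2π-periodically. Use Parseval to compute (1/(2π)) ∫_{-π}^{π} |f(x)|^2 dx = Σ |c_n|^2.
Σ |c_n|^2 = 10

Expand |f|^2 and use orthogonality of {sin(nx), cos(mx)} on [-π, π]:
  ∫_{-π}^{π} sin(nx)^2 dx = π, ∫ cos(mx)^2 dx = π, and cross terms integrate to 0.
So ∫_{-π}^{π} f(x)^2 dx = 4^2 · π + 2^2 · π = (16 + 4)π.
Divide by 2π: (16 + 4)/2 = 10.
By Parseval, this equals Σ |c_n|^2.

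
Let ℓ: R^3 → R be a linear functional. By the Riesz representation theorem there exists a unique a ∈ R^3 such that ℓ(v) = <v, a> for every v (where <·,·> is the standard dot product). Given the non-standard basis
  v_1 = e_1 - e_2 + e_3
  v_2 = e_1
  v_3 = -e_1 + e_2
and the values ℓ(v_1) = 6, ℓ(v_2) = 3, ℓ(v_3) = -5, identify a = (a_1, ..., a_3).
a = (3, -2, 1)

Write a = (a_1, ..., a_3) in the standard basis. For each basis vector v_i, ℓ(v_i) = <v_i, a> is a linear equation in the a_j's. Collect the n equations into a matrix system V a = ℓ, where row i of V is v_i (expressed in the standard basis). Since V is invertible (lower-triangular with 1s on the diagonal, up to permutation), solve by back-substitution:
  V =
[[1, -1, 1],
 [1, 0, 0],
 [-1, 1, 0]]
  V a = (6, 3, -5)
Solving gives a = (3, -2, 1).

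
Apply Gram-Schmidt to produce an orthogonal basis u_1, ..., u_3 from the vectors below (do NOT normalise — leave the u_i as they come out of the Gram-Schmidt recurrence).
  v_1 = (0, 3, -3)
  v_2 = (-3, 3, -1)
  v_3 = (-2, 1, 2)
Orthogonal basis:
  u_1 = (0, 3, -3)
  u_2 = (-3, 1, 1)
  u_3 = (5/11, 15/22, 15/22)

Apply the Gram-Schmidt recurrence
  u_1 = v_1
  u_i = v_i − Σ_{j<i} ((v_i · u_j) / (u_j · u_j)) · u_j.

Step by step this gives:
  u_1 = (0, 3, -3)
  u_2 = (-3, 1, 1)
  u_3 = (5/11, 15/22, 15/22)

Orthogonality check:
  u_2 · u_1 = 0 (should be 0)
  u_3 · u_1 = 0 (should be 0)
  u_3 · u_2 = 0 (should be 0)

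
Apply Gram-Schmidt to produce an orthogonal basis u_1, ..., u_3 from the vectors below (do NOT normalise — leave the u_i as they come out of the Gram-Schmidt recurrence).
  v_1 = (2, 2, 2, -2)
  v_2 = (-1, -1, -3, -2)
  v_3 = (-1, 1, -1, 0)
Orthogonal basis:
  u_1 = (2, 2, 2, -2)
  u_2 = (-1/4, -1/4, -9/4, -11/4)
  u_3 = (-12/17, 22/17, -6/17, 4/17)

Apply the Gram-Schmidt recurrence
  u_1 = v_1
  u_i = v_i − Σ_{j<i} ((v_i · u_j) / (u_j · u_j)) · u_j.

Step by step this gives:
  u_1 = (2, 2, 2, -2)
  u_2 = (-1/4, -1/4, -9/4, -11/4)
  u_3 = (-12/17, 22/17, -6/17, 4/17)

Orthogonality check:
  u_2 · u_1 = 0 (should be 0)
  u_3 · u_1 = 0 (should be 0)
  u_3 · u_2 = 0 (should be 0)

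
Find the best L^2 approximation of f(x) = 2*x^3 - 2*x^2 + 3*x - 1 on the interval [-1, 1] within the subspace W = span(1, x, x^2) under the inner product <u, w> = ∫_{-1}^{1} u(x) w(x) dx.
g(x) = -2*x^2 + 21*x/5 - 1

The best approximation g ∈ W is the orthogonal projection of f onto W. Writing g = a_0 + a_1 x + a_2 x^2, the coefficients solve the normal equations G · a = b where
  G_{ij} = <φ_i, φ_j> and b_i = <f, φ_i>, with φ_0 = 1, φ_1 = x, φ_2 = x^2.
G =
  [2, 0, 2/3]
  [0, 2/3, 0]
  [2/3, 0, 2/5],
b = (-10/3, 14/5, -22/15).
Solving gives a_0 = -1, a_1 = 21/5, a_2 = -2, so
  g(x) = -2*x^2 + 21*x/5 - 1.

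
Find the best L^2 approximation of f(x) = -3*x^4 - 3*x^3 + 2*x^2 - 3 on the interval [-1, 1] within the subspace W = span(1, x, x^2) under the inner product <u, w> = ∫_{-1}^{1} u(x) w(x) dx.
g(x) = -4*x^2/7 - 9*x/5 - 96/35

The best approximation g ∈ W is the orthogonal projection of f onto W. Writing g = a_0 + a_1 x + a_2 x^2, the coefficients solve the normal equations G · a = b where
  G_{ij} = <φ_i, φ_j> and b_i = <f, φ_i>, with φ_0 = 1, φ_1 = x, φ_2 = x^2.
G =
  [2, 0, 2/3]
  [0, 2/3, 0]
  [2/3, 0, 2/5],
b = (-88/15, -6/5, -72/35).
Solving gives a_0 = -96/35, a_1 = -9/5, a_2 = -4/7, so
  g(x) = -4*x^2/7 - 9*x/5 - 96/35.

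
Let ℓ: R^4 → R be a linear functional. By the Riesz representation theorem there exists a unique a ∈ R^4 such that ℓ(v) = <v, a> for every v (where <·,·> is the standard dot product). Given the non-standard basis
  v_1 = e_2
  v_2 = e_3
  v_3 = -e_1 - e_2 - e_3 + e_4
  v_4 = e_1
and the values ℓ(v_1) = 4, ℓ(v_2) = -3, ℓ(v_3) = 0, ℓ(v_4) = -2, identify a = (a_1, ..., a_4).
a = (-2, 4, -3, -1)

Write a = (a_1, ..., a_4) in the standard basis. For each basis vector v_i, ℓ(v_i) = <v_i, a> is a linear equation in the a_j's. Collect the n equations into a matrix system V a = ℓ, where row i of V is v_i (expressed in the standard basis). Since V is invertible (lower-triangular with 1s on the diagonal, up to permutation), solve by back-substitution:
  V =
[[0, 1, 0, 0],
 [0, 0, 1, 0],
 [-1, -1, -1, 1],
 [1, 0, 0, 0]]
  V a = (4, -3, 0, -2)
Solving gives a = (-2, 4, -3, -1).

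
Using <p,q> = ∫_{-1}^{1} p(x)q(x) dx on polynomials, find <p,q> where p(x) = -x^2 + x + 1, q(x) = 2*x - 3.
<p,q> = -8/3

Expand the product: p(x)·q(x) = -2*x^3 + 5*x^2 - x - 3.
∫_{-1}^{1} of each monomial x^k gives [2/(k+1) if k even, 0 if k odd]. Integrating term-by-term (or equivalently evaluating the antiderivative F(x) = -x^4/2 + 5*x^3/3 - x^2/2 - 3*x at the endpoints):
  F(1) − F(−1) = -7/3 − (1/3) = -8/3.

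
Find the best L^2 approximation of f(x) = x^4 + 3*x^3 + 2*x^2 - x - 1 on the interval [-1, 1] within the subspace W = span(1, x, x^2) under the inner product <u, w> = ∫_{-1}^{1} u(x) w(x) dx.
g(x) = 20*x^2/7 + 4*x/5 - 38/35

The best approximation g ∈ W is the orthogonal projection of f onto W. Writing g = a_0 + a_1 x + a_2 x^2, the coefficients solve the normal equations G · a = b where
  G_{ij} = <φ_i, φ_j> and b_i = <f, φ_i>, with φ_0 = 1, φ_1 = x, φ_2 = x^2.
G =
  [2, 0, 2/3]
  [0, 2/3, 0]
  [2/3, 0, 2/5],
b = (-4/15, 8/15, 44/105).
Solving gives a_0 = -38/35, a_1 = 4/5, a_2 = 20/7, so
  g(x) = 20*x^2/7 + 4*x/5 - 38/35.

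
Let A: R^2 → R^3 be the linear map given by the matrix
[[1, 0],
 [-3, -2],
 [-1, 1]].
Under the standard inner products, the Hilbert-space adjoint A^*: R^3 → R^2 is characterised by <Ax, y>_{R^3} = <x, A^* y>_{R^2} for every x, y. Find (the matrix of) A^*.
A^* = A^T =
[[1, -3, -1],
 [0, -2, 1]]

For real matrices with standard dot products, the defining identity <Ax, y> = <x, A^* y> gives (Ax)^T y = x^T (A^*) y, i.e. x^T A^T y = x^T (A^*) y. Since this holds for all x, y, we must have A^* = A^T. Therefore
A^* =
[[1, -3, -1],
 [0, -2, 1]].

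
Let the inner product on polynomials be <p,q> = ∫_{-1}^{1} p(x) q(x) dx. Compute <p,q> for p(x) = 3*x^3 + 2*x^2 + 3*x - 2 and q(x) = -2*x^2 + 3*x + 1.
<p,q> = 8

Expand the product: p(x)·q(x) = -6*x^5 + 5*x^4 + 3*x^3 + 15*x^2 - 3*x - 2.
∫_{-1}^{1} of each monomial x^k gives [2/(k+1) if k even, 0 if k odd]. Integrating term-by-term (or equivalently evaluating the antiderivative F(x) = -x^6 + x^5 + 3*x^4/4 + 5*x^3 - 3*x^2/2 - 2*x at the endpoints):
  F(1) − F(−1) = 9/4 − (-23/4) = 8.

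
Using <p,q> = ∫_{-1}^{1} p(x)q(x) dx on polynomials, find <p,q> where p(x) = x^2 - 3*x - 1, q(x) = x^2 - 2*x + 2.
<p,q> = 16/15

Expand the product: p(x)·q(x) = x^4 - 5*x^3 + 7*x^2 - 4*x - 2.
∫_{-1}^{1} of each monomial x^k gives [2/(k+1) if k even, 0 if k odd]. Integrating term-by-term (or equivalently evaluating the antiderivative F(x) = x^5/5 - 5*x^4/4 + 7*x^3/3 - 2*x^2 - 2*x at the endpoints):
  F(1) − F(−1) = -163/60 − (-227/60) = 16/15.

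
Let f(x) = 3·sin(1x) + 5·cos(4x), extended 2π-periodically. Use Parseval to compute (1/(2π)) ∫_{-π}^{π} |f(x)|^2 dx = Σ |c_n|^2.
Σ |c_n|^2 = 17

Expand |f|^2 and use orthogonality of {sin(nx), cos(mx)} on [-π, π]:
  ∫_{-π}^{π} sin(nx)^2 dx = π, ∫ cos(mx)^2 dx = π, and cross terms integrate to 0.
So ∫_{-π}^{π} f(x)^2 dx = 3^2 · π + 5^2 · π = (9 + 25)π.
Divide by 2π: (9 + 25)/2 = 17.
By Parseval, this equals Σ |c_n|^2.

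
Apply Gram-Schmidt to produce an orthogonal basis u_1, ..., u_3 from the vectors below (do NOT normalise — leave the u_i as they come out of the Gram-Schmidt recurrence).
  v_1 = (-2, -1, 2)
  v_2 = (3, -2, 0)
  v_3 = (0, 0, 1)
Orthogonal basis:
  u_1 = (-2, -1, 2)
  u_2 = (19/9, -22/9, 8/9)
  u_3 = (28/101, 42/101, 49/101)

Apply the Gram-Schmidt recurrence
  u_1 = v_1
  u_i = v_i − Σ_{j<i} ((v_i · u_j) / (u_j · u_j)) · u_j.

Step by step this gives:
  u_1 = (-2, -1, 2)
  u_2 = (19/9, -22/9, 8/9)
  u_3 = (28/101, 42/101, 49/101)

Orthogonality check:
  u_2 · u_1 = 0 (should be 0)
  u_3 · u_1 = 0 (should be 0)
  u_3 · u_2 = 0 (should be 0)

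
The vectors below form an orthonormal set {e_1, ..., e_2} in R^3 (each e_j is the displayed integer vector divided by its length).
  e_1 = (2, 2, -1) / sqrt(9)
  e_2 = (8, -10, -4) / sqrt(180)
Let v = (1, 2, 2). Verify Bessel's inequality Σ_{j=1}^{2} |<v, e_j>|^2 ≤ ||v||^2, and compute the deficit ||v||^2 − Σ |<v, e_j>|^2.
Σ |<v, e_j>|^2 = 4; ||v||^2 = 9; deficit = 5

Write each e_j = u_j / sqrt(<u_j, u_j>) where u_j is the displayed integer vector. Then <v, e_j> = <v, u_j> / sqrt(<u_j, u_j>), so |<v, e_j>|^2 = <v, u_j>^2 / <u_j, u_j>.
Coefficients: <v, e_1> = 4/sqrt(9), <v, e_2> = -20/sqrt(180).
Square and sum: Σ |<v, e_j>|^2 = 4.
Compute ||v||^2 = v·v = 9.
Deficit = 9 − 4 = 5 ≥ 0, confirming Bessel's inequality. (The deficit equals ||v − Σ <v,e_j> e_j||^2, the squared distance from v to span{e_j}.)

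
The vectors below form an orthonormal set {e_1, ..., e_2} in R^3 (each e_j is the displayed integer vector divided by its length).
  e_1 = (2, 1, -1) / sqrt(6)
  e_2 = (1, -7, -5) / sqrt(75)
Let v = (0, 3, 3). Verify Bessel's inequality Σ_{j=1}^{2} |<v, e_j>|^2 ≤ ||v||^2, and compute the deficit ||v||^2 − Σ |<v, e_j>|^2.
Σ |<v, e_j>|^2 = 432/25; ||v||^2 = 18; deficit = 18/25

Write each e_j = u_j / sqrt(<u_j, u_j>) where u_j is the displayed integer vector. Then <v, e_j> = <v, u_j> / sqrt(<u_j, u_j>), so |<v, e_j>|^2 = <v, u_j>^2 / <u_j, u_j>.
Coefficients: <v, e_1> = 0/sqrt(6), <v, e_2> = -36/sqrt(75).
Square and sum: Σ |<v, e_j>|^2 = 432/25.
Compute ||v||^2 = v·v = 18.
Deficit = 18 − 432/25 = 18/25 ≥ 0, confirming Bessel's inequality. (The deficit equals ||v − Σ <v,e_j> e_j||^2, the squared distance from v to span{e_j}.)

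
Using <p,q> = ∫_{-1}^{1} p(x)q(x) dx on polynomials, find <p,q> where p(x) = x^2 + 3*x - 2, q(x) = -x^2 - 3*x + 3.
<p,q> = -226/15

Expand the product: p(x)·q(x) = -x^4 - 6*x^3 - 4*x^2 + 15*x - 6.
∫_{-1}^{1} of each monomial x^k gives [2/(k+1) if k even, 0 if k odd]. Integrating term-by-term (or equivalently evaluating the antiderivative F(x) = -x^5/5 - 3*x^4/2 - 4*x^3/3 + 15*x^2/2 - 6*x at the endpoints):
  F(1) − F(−1) = -23/15 − (203/15) = -226/15.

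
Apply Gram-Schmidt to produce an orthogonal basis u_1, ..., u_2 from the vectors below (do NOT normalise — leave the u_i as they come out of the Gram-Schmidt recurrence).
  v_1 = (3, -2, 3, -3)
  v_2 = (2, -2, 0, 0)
Orthogonal basis:
  u_1 = (3, -2, 3, -3)
  u_2 = (32/31, -42/31, -30/31, 30/31)

Apply the Gram-Schmidt recurrence
  u_1 = v_1
  u_i = v_i − Σ_{j<i} ((v_i · u_j) / (u_j · u_j)) · u_j.

Step by step this gives:
  u_1 = (3, -2, 3, -3)
  u_2 = (32/31, -42/31, -30/31, 30/31)

Orthogonality check:
  u_2 · u_1 = 0 (should be 0)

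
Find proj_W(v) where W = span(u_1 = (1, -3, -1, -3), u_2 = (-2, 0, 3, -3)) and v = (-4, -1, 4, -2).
proj_W(v) = (-557/212, 123/212, 815/212, -651/212)

Set up U = [u_1 | ... | u_2] ∈ R^(4×2). The projector onto W = col(U) is P = U (U^T U)^(-1) U^T.
Compute U^T U =
  [20, 4]
  [4, 22],
and U^T v = (1, 26).
Solve U^T U · c = U^T v for the coefficients: c = (-41/212, 129/106). The projection is proj_W(v) = U c.
Check: (v - proj_W(v)) · u_1 = 0  (should be 0).
Check: (v - proj_W(v)) · u_2 = 0  (should be 0).
Result: proj_W(v) = (-557/212, 123/212, 815/212, -651/212).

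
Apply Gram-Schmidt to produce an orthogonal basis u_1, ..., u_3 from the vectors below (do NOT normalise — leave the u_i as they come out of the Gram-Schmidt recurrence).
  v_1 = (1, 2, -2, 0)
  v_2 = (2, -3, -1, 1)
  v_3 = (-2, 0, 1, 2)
Orthogonal basis:
  u_1 = (1, 2, -2, 0)
  u_2 = (20/9, -23/9, -13/9, 1)
  u_3 = (-126/131, 27/131, -36/131, 297/131)

Apply the Gram-Schmidt recurrence
  u_1 = v_1
  u_i = v_i − Σ_{j<i} ((v_i · u_j) / (u_j · u_j)) · u_j.

Step by step this gives:
  u_1 = (1, 2, -2, 0)
  u_2 = (20/9, -23/9, -13/9, 1)
  u_3 = (-126/131, 27/131, -36/131, 297/131)

Orthogonality check:
  u_2 · u_1 = 0 (should be 0)
  u_3 · u_1 = 0 (should be 0)
  u_3 · u_2 = 0 (should be 0)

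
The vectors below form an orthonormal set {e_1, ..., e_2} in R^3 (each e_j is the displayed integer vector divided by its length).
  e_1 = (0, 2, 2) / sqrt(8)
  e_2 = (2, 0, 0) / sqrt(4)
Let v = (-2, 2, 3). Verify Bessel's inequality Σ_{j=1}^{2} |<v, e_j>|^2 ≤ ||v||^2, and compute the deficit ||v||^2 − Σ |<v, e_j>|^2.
Σ |<v, e_j>|^2 = 33/2; ||v||^2 = 17; deficit = 1/2

Write each e_j = u_j / sqrt(<u_j, u_j>) where u_j is the displayed integer vector. Then <v, e_j> = <v, u_j> / sqrt(<u_j, u_j>), so |<v, e_j>|^2 = <v, u_j>^2 / <u_j, u_j>.
Coefficients: <v, e_1> = 10/sqrt(8), <v, e_2> = -4/sqrt(4).
Square and sum: Σ |<v, e_j>|^2 = 33/2.
Compute ||v||^2 = v·v = 17.
Deficit = 17 − 33/2 = 1/2 ≥ 0, confirming Bessel's inequality. (The deficit equals ||v − Σ <v,e_j> e_j||^2, the squared distance from v to span{e_j}.)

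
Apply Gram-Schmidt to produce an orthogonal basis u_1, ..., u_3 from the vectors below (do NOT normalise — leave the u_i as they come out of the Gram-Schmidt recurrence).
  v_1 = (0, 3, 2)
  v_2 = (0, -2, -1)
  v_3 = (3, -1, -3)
Orthogonal basis:
  u_1 = (0, 3, 2)
  u_2 = (0, -2/13, 3/13)
  u_3 = (3, 0, 0)

Apply the Gram-Schmidt recurrence
  u_1 = v_1
  u_i = v_i − Σ_{j<i} ((v_i · u_j) / (u_j · u_j)) · u_j.

Step by step this gives:
  u_1 = (0, 3, 2)
  u_2 = (0, -2/13, 3/13)
  u_3 = (3, 0, 0)

Orthogonality check:
  u_2 · u_1 = 0 (should be 0)
  u_3 · u_1 = 0 (should be 0)
  u_3 · u_2 = 0 (should be 0)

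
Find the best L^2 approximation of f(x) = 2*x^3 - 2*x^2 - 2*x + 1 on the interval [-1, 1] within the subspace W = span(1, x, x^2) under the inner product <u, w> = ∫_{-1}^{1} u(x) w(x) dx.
g(x) = -2*x^2 - 4*x/5 + 1

The best approximation g ∈ W is the orthogonal projection of f onto W. Writing g = a_0 + a_1 x + a_2 x^2, the coefficients solve the normal equations G · a = b where
  G_{ij} = <φ_i, φ_j> and b_i = <f, φ_i>, with φ_0 = 1, φ_1 = x, φ_2 = x^2.
G =
  [2, 0, 2/3]
  [0, 2/3, 0]
  [2/3, 0, 2/5],
b = (2/3, -8/15, -2/15).
Solving gives a_0 = 1, a_1 = -4/5, a_2 = -2, so
  g(x) = -2*x^2 - 4*x/5 + 1.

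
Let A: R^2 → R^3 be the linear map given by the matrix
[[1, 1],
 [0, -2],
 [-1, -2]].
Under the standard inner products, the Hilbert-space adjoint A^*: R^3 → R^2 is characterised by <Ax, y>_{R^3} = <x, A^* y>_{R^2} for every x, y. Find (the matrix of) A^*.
A^* = A^T =
[[1, 0, -1],
 [1, -2, -2]]

For real matrices with standard dot products, the defining identity <Ax, y> = <x, A^* y> gives (Ax)^T y = x^T (A^*) y, i.e. x^T A^T y = x^T (A^*) y. Since this holds for all x, y, we must have A^* = A^T. Therefore
A^* =
[[1, 0, -1],
 [1, -2, -2]].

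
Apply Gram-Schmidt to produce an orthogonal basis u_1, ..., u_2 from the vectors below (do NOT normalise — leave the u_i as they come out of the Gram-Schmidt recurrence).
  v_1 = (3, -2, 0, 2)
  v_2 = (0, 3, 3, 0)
Orthogonal basis:
  u_1 = (3, -2, 0, 2)
  u_2 = (18/17, 39/17, 3, 12/17)

Apply the Gram-Schmidt recurrence
  u_1 = v_1
  u_i = v_i − Σ_{j<i} ((v_i · u_j) / (u_j · u_j)) · u_j.

Step by step this gives:
  u_1 = (3, -2, 0, 2)
  u_2 = (18/17, 39/17, 3, 12/17)

Orthogonality check:
  u_2 · u_1 = 0 (should be 0)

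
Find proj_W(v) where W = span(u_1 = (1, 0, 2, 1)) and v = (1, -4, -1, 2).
proj_W(v) = (1/6, 0, 1/3, 1/6)

Set up U = [u_1 | ... | u_1] ∈ R^(4×1). The projector onto W = col(U) is P = U (U^T U)^(-1) U^T.
Compute U^T U =
  [6],
and U^T v = (1).
Solve U^T U · c = U^T v for the coefficients: c = (1/6). The projection is proj_W(v) = U c.
Check: (v - proj_W(v)) · u_1 = 0  (should be 0).
Result: proj_W(v) = (1/6, 0, 1/3, 1/6).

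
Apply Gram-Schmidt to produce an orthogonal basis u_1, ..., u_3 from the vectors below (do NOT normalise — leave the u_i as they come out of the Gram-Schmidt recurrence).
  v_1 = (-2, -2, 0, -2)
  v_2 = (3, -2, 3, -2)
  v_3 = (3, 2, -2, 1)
Orthogonal basis:
  u_1 = (-2, -2, 0, -2)
  u_2 = (10/3, -5/3, 3, -5/3)
  u_3 = (87/77, -5/77, -145/77, -82/77)

Apply the Gram-Schmidt recurrence
  u_1 = v_1
  u_i = v_i − Σ_{j<i} ((v_i · u_j) / (u_j · u_j)) · u_j.

Step by step this gives:
  u_1 = (-2, -2, 0, -2)
  u_2 = (10/3, -5/3, 3, -5/3)
  u_3 = (87/77, -5/77, -145/77, -82/77)

Orthogonality check:
  u_2 · u_1 = 0 (should be 0)
  u_3 · u_1 = 0 (should be 0)
  u_3 · u_2 = 0 (should be 0)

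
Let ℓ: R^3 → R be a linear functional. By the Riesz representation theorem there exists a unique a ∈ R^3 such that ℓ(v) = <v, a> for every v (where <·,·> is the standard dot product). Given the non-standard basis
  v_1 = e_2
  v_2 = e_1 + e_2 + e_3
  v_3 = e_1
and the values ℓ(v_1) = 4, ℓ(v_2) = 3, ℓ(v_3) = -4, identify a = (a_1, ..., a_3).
a = (-4, 4, 3)

Write a = (a_1, ..., a_3) in the standard basis. For each basis vector v_i, ℓ(v_i) = <v_i, a> is a linear equation in the a_j's. Collect the n equations into a matrix system V a = ℓ, where row i of V is v_i (expressed in the standard basis). Since V is invertible (lower-triangular with 1s on the diagonal, up to permutation), solve by back-substitution:
  V =
[[0, 1, 0],
 [1, 1, 1],
 [1, 0, 0]]
  V a = (4, 3, -4)
Solving gives a = (-4, 4, 3).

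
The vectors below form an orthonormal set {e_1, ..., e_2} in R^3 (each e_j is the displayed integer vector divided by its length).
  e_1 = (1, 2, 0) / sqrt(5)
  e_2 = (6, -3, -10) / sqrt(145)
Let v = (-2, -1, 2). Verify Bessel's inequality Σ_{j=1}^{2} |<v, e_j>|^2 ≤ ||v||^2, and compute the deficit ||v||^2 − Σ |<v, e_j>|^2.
Σ |<v, e_j>|^2 = 9; ||v||^2 = 9; deficit = 0

Write each e_j = u_j / sqrt(<u_j, u_j>) where u_j is the displayed integer vector. Then <v, e_j> = <v, u_j> / sqrt(<u_j, u_j>), so |<v, e_j>|^2 = <v, u_j>^2 / <u_j, u_j>.
Coefficients: <v, e_1> = -4/sqrt(5), <v, e_2> = -29/sqrt(145).
Square and sum: Σ |<v, e_j>|^2 = 9.
Compute ||v||^2 = v·v = 9.
Deficit = 9 − 9 = 0 ≥ 0, confirming Bessel's inequality. (The deficit equals ||v − Σ <v,e_j> e_j||^2, the squared distance from v to span{e_j}.)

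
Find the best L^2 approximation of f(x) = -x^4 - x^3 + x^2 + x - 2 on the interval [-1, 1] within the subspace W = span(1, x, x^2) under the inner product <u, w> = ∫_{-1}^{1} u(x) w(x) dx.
g(x) = x^2/7 + 2*x/5 - 67/35

The best approximation g ∈ W is the orthogonal projection of f onto W. Writing g = a_0 + a_1 x + a_2 x^2, the coefficients solve the normal equations G · a = b where
  G_{ij} = <φ_i, φ_j> and b_i = <f, φ_i>, with φ_0 = 1, φ_1 = x, φ_2 = x^2.
G =
  [2, 0, 2/3]
  [0, 2/3, 0]
  [2/3, 0, 2/5],
b = (-56/15, 4/15, -128/105).
Solving gives a_0 = -67/35, a_1 = 2/5, a_2 = 1/7, so
  g(x) = x^2/7 + 2*x/5 - 67/35.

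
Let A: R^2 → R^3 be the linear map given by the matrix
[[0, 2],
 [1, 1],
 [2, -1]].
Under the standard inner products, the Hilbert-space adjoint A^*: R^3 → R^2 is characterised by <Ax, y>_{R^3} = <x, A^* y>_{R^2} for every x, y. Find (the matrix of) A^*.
A^* = A^T =
[[0, 1, 2],
 [2, 1, -1]]

For real matrices with standard dot products, the defining identity <Ax, y> = <x, A^* y> gives (Ax)^T y = x^T (A^*) y, i.e. x^T A^T y = x^T (A^*) y. Since this holds for all x, y, we must have A^* = A^T. Therefore
A^* =
[[0, 1, 2],
 [2, 1, -1]].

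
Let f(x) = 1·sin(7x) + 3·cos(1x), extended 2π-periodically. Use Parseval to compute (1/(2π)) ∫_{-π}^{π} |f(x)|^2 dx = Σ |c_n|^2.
Σ |c_n|^2 = 5

Expand |f|^2 and use orthogonality of {sin(nx), cos(mx)} on [-π, π]:
  ∫_{-π}^{π} sin(nx)^2 dx = π, ∫ cos(mx)^2 dx = π, and cross terms integrate to 0.
So ∫_{-π}^{π} f(x)^2 dx = 1^2 · π + 3^2 · π = (1 + 9)π.
Divide by 2π: (1 + 9)/2 = 5.
By Parseval, this equals Σ |c_n|^2.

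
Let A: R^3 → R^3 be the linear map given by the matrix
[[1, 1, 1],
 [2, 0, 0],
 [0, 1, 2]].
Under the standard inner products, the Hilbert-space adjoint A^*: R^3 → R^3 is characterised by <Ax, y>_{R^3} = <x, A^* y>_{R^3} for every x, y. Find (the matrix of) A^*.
A^* = A^T =
[[1, 2, 0],
 [1, 0, 1],
 [1, 0, 2]]

For real matrices with standard dot products, the defining identity <Ax, y> = <x, A^* y> gives (Ax)^T y = x^T (A^*) y, i.e. x^T A^T y = x^T (A^*) y. Since this holds for all x, y, we must have A^* = A^T. Therefore
A^* =
[[1, 2, 0],
 [1, 0, 1],
 [1, 0, 2]].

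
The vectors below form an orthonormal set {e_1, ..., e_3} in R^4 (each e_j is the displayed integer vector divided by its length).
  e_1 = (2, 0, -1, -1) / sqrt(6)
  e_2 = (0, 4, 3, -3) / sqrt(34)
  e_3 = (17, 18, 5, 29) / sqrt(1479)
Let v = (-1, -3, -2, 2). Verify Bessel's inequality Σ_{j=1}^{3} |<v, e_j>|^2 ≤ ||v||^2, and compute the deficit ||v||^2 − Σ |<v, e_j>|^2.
Σ |<v, e_j>|^2 = 521/29; ||v||^2 = 18; deficit = 1/29

Write each e_j = u_j / sqrt(<u_j, u_j>) where u_j is the displayed integer vector. Then <v, e_j> = <v, u_j> / sqrt(<u_j, u_j>), so |<v, e_j>|^2 = <v, u_j>^2 / <u_j, u_j>.
Coefficients: <v, e_1> = -2/sqrt(6), <v, e_2> = -24/sqrt(34), <v, e_3> = -23/sqrt(1479).
Square and sum: Σ |<v, e_j>|^2 = 521/29.
Compute ||v||^2 = v·v = 18.
Deficit = 18 − 521/29 = 1/29 ≥ 0, confirming Bessel's inequality. (The deficit equals ||v − Σ <v,e_j> e_j||^2, the squared distance from v to span{e_j}.)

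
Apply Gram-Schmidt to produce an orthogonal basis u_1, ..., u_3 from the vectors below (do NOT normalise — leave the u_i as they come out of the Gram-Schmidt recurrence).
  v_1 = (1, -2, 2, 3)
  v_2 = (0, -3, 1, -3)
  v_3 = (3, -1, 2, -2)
Orthogonal basis:
  u_1 = (1, -2, 2, 3)
  u_2 = (1/18, -28/9, 10/9, -17/6)
  u_3 = (955/341, 398/341, 345/341, -283/341)

Apply the Gram-Schmidt recurrence
  u_1 = v_1
  u_i = v_i − Σ_{j<i} ((v_i · u_j) / (u_j · u_j)) · u_j.

Step by step this gives:
  u_1 = (1, -2, 2, 3)
  u_2 = (1/18, -28/9, 10/9, -17/6)
  u_3 = (955/341, 398/341, 345/341, -283/341)

Orthogonality check:
  u_2 · u_1 = 0 (should be 0)
  u_3 · u_1 = 0 (should be 0)
  u_3 · u_2 = 0 (should be 0)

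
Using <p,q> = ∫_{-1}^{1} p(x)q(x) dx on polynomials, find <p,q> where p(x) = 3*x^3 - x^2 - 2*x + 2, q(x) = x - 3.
<p,q> = -152/15

Expand the product: p(x)·q(x) = 3*x^4 - 10*x^3 + x^2 + 8*x - 6.
∫_{-1}^{1} of each monomial x^k gives [2/(k+1) if k even, 0 if k odd]. Integrating term-by-term (or equivalently evaluating the antiderivative F(x) = 3*x^5/5 - 5*x^4/2 + x^3/3 + 4*x^2 - 6*x at the endpoints):
  F(1) − F(−1) = -107/30 − (197/30) = -152/15.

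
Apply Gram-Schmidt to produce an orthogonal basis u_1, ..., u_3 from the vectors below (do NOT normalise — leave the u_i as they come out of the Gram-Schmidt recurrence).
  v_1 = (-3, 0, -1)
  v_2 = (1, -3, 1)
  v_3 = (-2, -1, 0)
Orthogonal basis:
  u_1 = (-3, 0, -1)
  u_2 = (-1/5, -3, 3/5)
  u_3 = (-6/47, 4/47, 18/47)

Apply the Gram-Schmidt recurrence
  u_1 = v_1
  u_i = v_i − Σ_{j<i} ((v_i · u_j) / (u_j · u_j)) · u_j.

Step by step this gives:
  u_1 = (-3, 0, -1)
  u_2 = (-1/5, -3, 3/5)
  u_3 = (-6/47, 4/47, 18/47)

Orthogonality check:
  u_2 · u_1 = 0 (should be 0)
  u_3 · u_1 = 0 (should be 0)
  u_3 · u_2 = 0 (should be 0)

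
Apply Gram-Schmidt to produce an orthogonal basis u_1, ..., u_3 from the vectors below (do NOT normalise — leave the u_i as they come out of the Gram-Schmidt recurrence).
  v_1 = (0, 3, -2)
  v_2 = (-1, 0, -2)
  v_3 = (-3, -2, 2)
Orthogonal basis:
  u_1 = (0, 3, -2)
  u_2 = (-1, -12/13, -18/13)
  u_3 = (-120/49, 40/49, 60/49)

Apply the Gram-Schmidt recurrence
  u_1 = v_1
  u_i = v_i − Σ_{j<i} ((v_i · u_j) / (u_j · u_j)) · u_j.

Step by step this gives:
  u_1 = (0, 3, -2)
  u_2 = (-1, -12/13, -18/13)
  u_3 = (-120/49, 40/49, 60/49)

Orthogonality check:
  u_2 · u_1 = 0 (should be 0)
  u_3 · u_1 = 0 (should be 0)
  u_3 · u_2 = 0 (should be 0)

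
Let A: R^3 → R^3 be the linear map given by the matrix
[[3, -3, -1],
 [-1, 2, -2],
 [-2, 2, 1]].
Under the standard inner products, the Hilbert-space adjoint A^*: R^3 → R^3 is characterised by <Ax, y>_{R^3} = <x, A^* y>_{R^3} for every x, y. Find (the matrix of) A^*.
A^* = A^T =
[[3, -1, -2],
 [-3, 2, 2],
 [-1, -2, 1]]

For real matrices with standard dot products, the defining identity <Ax, y> = <x, A^* y> gives (Ax)^T y = x^T (A^*) y, i.e. x^T A^T y = x^T (A^*) y. Since this holds for all x, y, we must have A^* = A^T. Therefore
A^* =
[[3, -1, -2],
 [-3, 2, 2],
 [-1, -2, 1]].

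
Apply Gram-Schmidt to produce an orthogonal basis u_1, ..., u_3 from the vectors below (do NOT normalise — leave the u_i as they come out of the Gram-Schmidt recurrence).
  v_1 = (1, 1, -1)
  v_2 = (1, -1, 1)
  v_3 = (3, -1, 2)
Orthogonal basis:
  u_1 = (1, 1, -1)
  u_2 = (4/3, -2/3, 2/3)
  u_3 = (0, 1/2, 1/2)

Apply the Gram-Schmidt recurrence
  u_1 = v_1
  u_i = v_i − Σ_{j<i} ((v_i · u_j) / (u_j · u_j)) · u_j.

Step by step this gives:
  u_1 = (1, 1, -1)
  u_2 = (4/3, -2/3, 2/3)
  u_3 = (0, 1/2, 1/2)

Orthogonality check:
  u_2 · u_1 = 0 (should be 0)
  u_3 · u_1 = 0 (should be 0)
  u_3 · u_2 = 0 (should be 0)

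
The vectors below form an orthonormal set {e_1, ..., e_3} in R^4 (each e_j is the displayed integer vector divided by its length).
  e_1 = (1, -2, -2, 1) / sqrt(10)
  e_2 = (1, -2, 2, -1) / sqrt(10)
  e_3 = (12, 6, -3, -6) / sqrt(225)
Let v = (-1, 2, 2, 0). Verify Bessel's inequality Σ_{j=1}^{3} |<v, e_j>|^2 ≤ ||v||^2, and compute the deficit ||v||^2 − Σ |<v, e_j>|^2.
Σ |<v, e_j>|^2 = 209/25; ||v||^2 = 9; deficit = 16/25

Write each e_j = u_j / sqrt(<u_j, u_j>) where u_j is the displayed integer vector. Then <v, e_j> = <v, u_j> / sqrt(<u_j, u_j>), so |<v, e_j>|^2 = <v, u_j>^2 / <u_j, u_j>.
Coefficients: <v, e_1> = -9/sqrt(10), <v, e_2> = -1/sqrt(10), <v, e_3> = -6/sqrt(225).
Square and sum: Σ |<v, e_j>|^2 = 209/25.
Compute ||v||^2 = v·v = 9.
Deficit = 9 − 209/25 = 16/25 ≥ 0, confirming Bessel's inequality. (The deficit equals ||v − Σ <v,e_j> e_j||^2, the squared distance from v to span{e_j}.)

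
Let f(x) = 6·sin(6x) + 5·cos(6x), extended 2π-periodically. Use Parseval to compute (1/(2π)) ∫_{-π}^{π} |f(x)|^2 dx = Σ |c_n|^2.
Σ |c_n|^2 = 61/2

Expand |f|^2 and use orthogonality of {sin(nx), cos(mx)} on [-π, π]:
  ∫_{-π}^{π} sin(nx)^2 dx = π, ∫ cos(mx)^2 dx = π, and cross terms integrate to 0.
So ∫_{-π}^{π} f(x)^2 dx = 6^2 · π + 5^2 · π = (36 + 25)π.
Divide by 2π: (36 + 25)/2 = 61/2.
By Parseval, this equals Σ |c_n|^2.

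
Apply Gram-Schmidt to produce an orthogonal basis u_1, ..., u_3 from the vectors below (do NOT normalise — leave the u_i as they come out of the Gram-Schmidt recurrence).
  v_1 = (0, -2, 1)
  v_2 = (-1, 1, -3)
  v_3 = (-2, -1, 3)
Orthogonal basis:
  u_1 = (0, -2, 1)
  u_2 = (-1, -1, -2)
  u_3 = (-5/2, 1/2, 1)

Apply the Gram-Schmidt recurrence
  u_1 = v_1
  u_i = v_i − Σ_{j<i} ((v_i · u_j) / (u_j · u_j)) · u_j.

Step by step this gives:
  u_1 = (0, -2, 1)
  u_2 = (-1, -1, -2)
  u_3 = (-5/2, 1/2, 1)

Orthogonality check:
  u_2 · u_1 = 0 (should be 0)
  u_3 · u_1 = 0 (should be 0)
  u_3 · u_2 = 0 (should be 0)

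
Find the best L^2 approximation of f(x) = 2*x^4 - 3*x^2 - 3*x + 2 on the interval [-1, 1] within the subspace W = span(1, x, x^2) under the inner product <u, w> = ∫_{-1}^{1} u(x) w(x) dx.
g(x) = -9*x^2/7 - 3*x + 64/35

The best approximation g ∈ W is the orthogonal projection of f onto W. Writing g = a_0 + a_1 x + a_2 x^2, the coefficients solve the normal equations G · a = b where
  G_{ij} = <φ_i, φ_j> and b_i = <f, φ_i>, with φ_0 = 1, φ_1 = x, φ_2 = x^2.
G =
  [2, 0, 2/3]
  [0, 2/3, 0]
  [2/3, 0, 2/5],
b = (14/5, -2, 74/105).
Solving gives a_0 = 64/35, a_1 = -3, a_2 = -9/7, so
  g(x) = -9*x^2/7 - 3*x + 64/35.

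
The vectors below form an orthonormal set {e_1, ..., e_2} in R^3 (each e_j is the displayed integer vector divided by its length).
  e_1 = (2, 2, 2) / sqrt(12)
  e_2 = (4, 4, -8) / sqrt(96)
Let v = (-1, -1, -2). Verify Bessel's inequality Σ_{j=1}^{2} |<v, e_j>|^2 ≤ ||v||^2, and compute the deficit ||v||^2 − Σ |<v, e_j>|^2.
Σ |<v, e_j>|^2 = 6; ||v||^2 = 6; deficit = 0

Write each e_j = u_j / sqrt(<u_j, u_j>) where u_j is the displayed integer vector. Then <v, e_j> = <v, u_j> / sqrt(<u_j, u_j>), so |<v, e_j>|^2 = <v, u_j>^2 / <u_j, u_j>.
Coefficients: <v, e_1> = -8/sqrt(12), <v, e_2> = 8/sqrt(96).
Square and sum: Σ |<v, e_j>|^2 = 6.
Compute ||v||^2 = v·v = 6.
Deficit = 6 − 6 = 0 ≥ 0, confirming Bessel's inequality. (The deficit equals ||v − Σ <v,e_j> e_j||^2, the squared distance from v to span{e_j}.)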